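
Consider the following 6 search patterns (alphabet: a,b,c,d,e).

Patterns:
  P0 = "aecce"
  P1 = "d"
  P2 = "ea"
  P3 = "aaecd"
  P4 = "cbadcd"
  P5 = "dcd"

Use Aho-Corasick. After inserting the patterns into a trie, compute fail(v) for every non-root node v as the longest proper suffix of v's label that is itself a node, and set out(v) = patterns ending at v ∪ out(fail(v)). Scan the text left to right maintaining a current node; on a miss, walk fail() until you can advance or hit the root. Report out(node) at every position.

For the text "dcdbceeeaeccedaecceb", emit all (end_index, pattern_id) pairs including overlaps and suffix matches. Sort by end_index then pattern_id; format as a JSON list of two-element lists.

Build automaton:
Trie (insert patterns):
  n0 'ε': a→1 c→13 d→6 e→7
  n1 'a': a→9 e→2
  n2 'ae': c→3
  n3 'aec': c→4
  n4 'aecc': e→5
  n5 'aecce': ·  ←P0
  n6 'd': c→19  ←P1
  n7 'e': a→8
  n8 'ea': ·  ←P2
  n9 'aa': e→10
  n10 'aae': c→11
  n11 'aaec': d→12
  n12 'aaecd': ·  ←P3
  n13 'c': b→14
  n14 'cb': a→15
  n15 'cba': d→16
  n16 'cbad': c→17
  n17 'cbadc': d→18
  n18 'cbadcd': ·  ←P4
  n19 'dc': d→20
  n20 'dcd': ·  ←P5

BFS fail/out derivation:
  n1('a'): parent n0 fail=0; on 'a' 0 → fail=0;  out ∅∪∅=∅
  n6('d'): parent n0 fail=0; on 'd' 0 → fail=0;  out {1}∪∅={1}
  n7('e'): parent n0 fail=0; on 'e' 0 → fail=0;  out ∅∪∅=∅
  n13('c'): parent n0 fail=0; on 'c' 0 → fail=0;  out ∅∪∅=∅
  n2('ae'): parent n1 fail=0; on 'e' 0 → fail=7;  out ∅∪∅=∅
  n8('ea'): parent n7 fail=0; on 'a' 0 → fail=1;  out {2}∪∅={2}
  n9('aa'): parent n1 fail=0; on 'a' 0 → fail=1;  out ∅∪∅=∅
  n14('cb'): parent n13 fail=0; on 'b' 0 → fail=0;  out ∅∪∅=∅
  n19('dc'): parent n6 fail=0; on 'c' 0 → fail=13;  out ∅∪∅=∅
  n3('aec'): parent n2 fail=7; on 'c' 7→0 → fail=13;  out ∅∪∅=∅
  n10('aae'): parent n9 fail=1; on 'e' 1 → fail=2;  out ∅∪∅=∅
  n15('cba'): parent n14 fail=0; on 'a' 0 → fail=1;  out ∅∪∅=∅
  n20('dcd'): parent n19 fail=13; on 'd' 13→0 → fail=6;  out {5}∪{1}={1,5}
  n4('aecc'): parent n3 fail=13; on 'c' 13→0 → fail=13;  out ∅∪∅=∅
  n11('aaec'): parent n10 fail=2; on 'c' 2 → fail=3;  out ∅∪∅=∅
  n16('cbad'): parent n15 fail=1; on 'd' 1→0 → fail=6;  out ∅∪{1}={1}
  n5('aecce'): parent n4 fail=13; on 'e' 13→0 → fail=7;  out {0}∪∅={0}
  n12('aaecd'): parent n11 fail=3; on 'd' 3→13→0 → fail=6;  out {3}∪{1}={1,3}
  n17('cbadc'): parent n16 fail=6; on 'c' 6 → fail=19;  out ∅∪∅=∅
  n18('cbadcd'): parent n17 fail=19; on 'd' 19 → fail=20;  out {4}∪{1,5}={1,4,5}

Scan:
pos 0 'd': at 6  ** P1@[0:0]
pos 1 'c': at 19
pos 2 'd': at 20  ** P1@[2:2],P5@[0:2]
pos 3 'b': at 0 (fail-walked)
pos 4 'c': at 13
pos 5 'e': at 7 (fail-walked)
pos 6 'e': at 7 (fail-walked)
pos 7 'e': at 7 (fail-walked)
pos 8 'a': at 8  ** P2@[7:8]
pos 9 'e': at 2 (fail-walked)
pos 10 'c': at 3
pos 11 'c': at 4
pos 12 'e': at 5  ** P0@[8:12]
pos 13 'd': at 6 (fail-walked)  ** P1@[13:13]
pos 14 'a': at 1 (fail-walked)
pos 15 'e': at 2
pos 16 'c': at 3
pos 17 'c': at 4
pos 18 'e': at 5  ** P0@[14:18]
pos 19 'b': at 0 (fail-walked)

Result: [[0,1],[2,1],[2,5],[8,2],[12,0],[13,1],[18,0]]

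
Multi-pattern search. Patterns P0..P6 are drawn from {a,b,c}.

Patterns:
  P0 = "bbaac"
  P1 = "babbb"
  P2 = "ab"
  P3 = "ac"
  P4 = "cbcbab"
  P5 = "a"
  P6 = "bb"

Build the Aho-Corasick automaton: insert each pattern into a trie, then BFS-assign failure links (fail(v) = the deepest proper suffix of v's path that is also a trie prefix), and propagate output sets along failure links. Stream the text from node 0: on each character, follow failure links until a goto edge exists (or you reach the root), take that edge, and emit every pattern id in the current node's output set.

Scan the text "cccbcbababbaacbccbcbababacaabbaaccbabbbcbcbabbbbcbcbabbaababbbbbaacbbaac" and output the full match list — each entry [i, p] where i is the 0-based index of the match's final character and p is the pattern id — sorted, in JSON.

Construct AC machine:
Trie nodes:
  0='ε' goto a→10 b→1 c→13
  1='b' goto a→6 b→2
  2='bb' goto a→3  ←P6
  3='bba' goto a→4
  4='bbaa' goto c→5
  5='bbaac' goto ·  ←P0
  6='ba' goto b→7
  7='bab' goto b→8
  8='babb' goto b→9
  9='babbb' goto ·  ←P1
  10='a' goto b→11 c→12  ←P5
  11='ab' goto ·  ←P2
  12='ac' goto ·  ←P3
  13='c' goto b→14
  14='cb' goto c→15
  15='cbc' goto b→16
  16='cbcb' goto a→17
  17='cbcba' goto b→18
  18='cbcbab' goto ·  ←P4

Failure links (BFS by depth):
  n1('b'): parent n0 fail=0; on 'b' 0 → fail=0;  out ∅∪∅=∅
  n10('a'): parent n0 fail=0; on 'a' 0 → fail=0;  out {5}∪∅={5}
  n13('c'): parent n0 fail=0; on 'c' 0 → fail=0;  out ∅∪∅=∅
  n2('bb'): parent n1 fail=0; on 'b' 0 → fail=1;  out {6}∪∅={6}
  n6('ba'): parent n1 fail=0; on 'a' 0 → fail=10;  out ∅∪{5}={5}
  n11('ab'): parent n10 fail=0; on 'b' 0 → fail=1;  out {2}∪∅={2}
  n12('ac'): parent n10 fail=0; on 'c' 0 → fail=13;  out {3}∪∅={3}
  n14('cb'): parent n13 fail=0; on 'b' 0 → fail=1;  out ∅∪∅=∅
  n3('bba'): parent n2 fail=1; on 'a' 1 → fail=6;  out ∅∪{5}={5}
  n7('bab'): parent n6 fail=10; on 'b' 10 → fail=11;  out ∅∪{2}={2}
  n15('cbc'): parent n14 fail=1; on 'c' 1→0 → fail=13;  out ∅∪∅=∅
  n4('bbaa'): parent n3 fail=6; on 'a' 6→10→0 → fail=10;  out ∅∪{5}={5}
  n8('babb'): parent n7 fail=11; on 'b' 11→1 → fail=2;  out ∅∪{6}={6}
  n16('cbcb'): parent n15 fail=13; on 'b' 13 → fail=14;  out ∅∪∅=∅
  n5('bbaac'): parent n4 fail=10; on 'c' 10 → fail=12;  out {0}∪{3}={0,3}
  n9('babbb'): parent n8 fail=2; on 'b' 2→1 → fail=2;  out {1}∪{6}={1,6}
  n17('cbcba'): parent n16 fail=14; on 'a' 14→1 → fail=6;  out ∅∪{5}={5}
  n18('cbcbab'): parent n17 fail=6; on 'b' 6 → fail=7;  out {4}∪{2}={2,4}

Run:
i=0 'c': node 0→13
i=1 'c': node 13→13 (via fail)
i=2 'c': node 13→13 (via fail)
i=3 'b': node 13→14
i=4 'c': node 14→15
i=5 'b': node 15→16
i=6 'a': node 16→17  ** P5@[6:6]
i=7 'b': node 17→18  ** P2@[6:7],P4@[2:7]
i=8 'a': node 18→6 (via fail)  ** P5@[8:8]
i=9 'b': node 6→7  ** P2@[8:9]
i=10 'b': node 7→8  ** P6@[9:10]
i=11 'a': node 8→3 (via fail)  ** P5@[11:11]
i=12 'a': node 3→4  ** P5@[12:12]
i=13 'c': node 4→5  ** P0@[9:13],P3@[12:13]
i=14 'b': node 5→14 (via fail)
i=15 'c': node 14→15
i=16 'c': node 15→13 (via fail)
i=17 'b': node 13→14
i=18 'c': node 14→15
i=19 'b': node 15→16
i=20 'a': node 16→17  ** P5@[20:20]
i=21 'b': node 17→18  ** P2@[20:21],P4@[16:21]
i=22 'a': node 18→6 (via fail)  ** P5@[22:22]
i=23 'b': node 6→7  ** P2@[22:23]
i=24 'a': node 7→6 (via fail)  ** P5@[24:24]
i=25 'c': node 6→12 (via fail)  ** P3@[24:25]
i=26 'a': node 12→10 (via fail)  ** P5@[26:26]
i=27 'a': node 10→10 (via fail)  ** P5@[27:27]
i=28 'b': node 10→11  ** P2@[27:28]
i=29 'b': node 11→2 (via fail)  ** P6@[28:29]
i=30 'a': node 2→3  ** P5@[30:30]
i=31 'a': node 3→4  ** P5@[31:31]
i=32 'c': node 4→5  ** P0@[28:32],P3@[31:32]
i=33 'c': node 5→13 (via fail)
i=34 'b': node 13→14
i=35 'a': node 14→6 (via fail)  ** P5@[35:35]
i=36 'b': node 6→7  ** P2@[35:36]
i=37 'b': node 7→8  ** P6@[36:37]
i=38 'b': node 8→9  ** P1@[34:38],P6@[37:38]
i=39 'c': node 9→13 (via fail)
i=40 'b': node 13→14
i=41 'c': node 14→15
i=42 'b': node 15→16
i=43 'a': node 16→17  ** P5@[43:43]
i=44 'b': node 17→18  ** P2@[43:44],P4@[39:44]
i=45 'b': node 18→8 (via fail)  ** P6@[44:45]
i=46 'b': node 8→9  ** P1@[42:46],P6@[45:46]
i=47 'b': node 9→2 (via fail)  ** P6@[46:47]
i=48 'c': node 2→13 (via fail)
i=49 'b': node 13→14
i=50 'c': node 14→15
i=51 'b': node 15→16
i=52 'a': node 16→17  ** P5@[52:52]
i=53 'b': node 17→18  ** P2@[52:53],P4@[48:53]
i=54 'b': node 18→8 (via fail)  ** P6@[53:54]
i=55 'a': node 8→3 (via fail)  ** P5@[55:55]
i=56 'a': node 3→4  ** P5@[56:56]
i=57 'b': node 4→11 (via fail)  ** P2@[56:57]
i=58 'a': node 11→6 (via fail)  ** P5@[58:58]
i=59 'b': node 6→7  ** P2@[58:59]
i=60 'b': node 7→8  ** P6@[59:60]
i=61 'b': node 8→9  ** P1@[57:61],P6@[60:61]
i=62 'b': node 9→2 (via fail)  ** P6@[61:62]
i=63 'b': node 2→2 (via fail)  ** P6@[62:63]
i=64 'a': node 2→3  ** P5@[64:64]
i=65 'a': node 3→4  ** P5@[65:65]
i=66 'c': node 4→5  ** P0@[62:66],P3@[65:66]
i=67 'b': node 5→14 (via fail)
i=68 'b': node 14→2 (via fail)  ** P6@[67:68]
i=69 'a': node 2→3  ** P5@[69:69]
i=70 'a': node 3→4  ** P5@[70:70]
i=71 'c': node 4→5  ** P0@[67:71],P3@[70:71]

Result: [[6,5],[7,2],[7,4],[8,5],[9,2],[10,6],[11,5],[12,5],[13,0],[13,3],[20,5],[21,2],[21,4],[22,5],[23,2],[24,5],[25,3],[26,5],[27,5],[28,2],[29,6],[30,5],[31,5],[32,0],[32,3],[35,5],[36,2],[37,6],[38,1],[38,6],[43,5],[44,2],[44,4],[45,6],[46,1],[46,6],[47,6],[52,5],[53,2],[53,4],[54,6],[55,5],[56,5],[57,2],[58,5],[59,2],[60,6],[61,1],[61,6],[62,6],[63,6],[64,5],[65,5],[66,0],[66,3],[68,6],[69,5],[70,5],[71,0],[71,3]]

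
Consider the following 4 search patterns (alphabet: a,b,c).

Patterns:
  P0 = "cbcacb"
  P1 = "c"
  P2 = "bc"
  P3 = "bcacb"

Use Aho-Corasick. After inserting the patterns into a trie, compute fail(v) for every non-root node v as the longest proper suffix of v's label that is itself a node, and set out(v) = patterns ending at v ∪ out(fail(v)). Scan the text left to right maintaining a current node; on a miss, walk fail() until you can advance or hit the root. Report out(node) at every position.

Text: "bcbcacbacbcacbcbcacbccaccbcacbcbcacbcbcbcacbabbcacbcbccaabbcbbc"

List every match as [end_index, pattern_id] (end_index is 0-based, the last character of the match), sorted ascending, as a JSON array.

Build automaton:
Trie nodes:
  0='ε' goto b→7 c→1
  1='c' goto b→2  ←P1
  2='cb' goto c→3
  3='cbc' goto a→4
  4='cbca' goto c→5
  5='cbcac' goto b→6
  6='cbcacb' goto ·  ←P0
  7='b' goto c→8
  8='bc' goto a→9  ←P2
  9='bca' goto c→10
  10='bcac' goto b→11
  11='bcacb' goto ·  ←P3

BFS fail/out derivation:
  n1('c'): parent n0 fail=0; on 'c' 0 → fail=0;  out {1}∪∅={1}
  n7('b'): parent n0 fail=0; on 'b' 0 → fail=0;  out ∅∪∅=∅
  n2('cb'): parent n1 fail=0; on 'b' 0 → fail=7;  out ∅∪∅=∅
  n8('bc'): parent n7 fail=0; on 'c' 0 → fail=1;  out {2}∪{1}={1,2}
  n3('cbc'): parent n2 fail=7; on 'c' 7 → fail=8;  out ∅∪{1,2}={1,2}
  n9('bca'): parent n8 fail=1; on 'a' 1→0 → fail=0;  out ∅∪∅=∅
  n4('cbca'): parent n3 fail=8; on 'a' 8 → fail=9;  out ∅∪∅=∅
  n10('bcac'): parent n9 fail=0; on 'c' 0 → fail=1;  out ∅∪{1}={1}
  n5('cbcac'): parent n4 fail=9; on 'c' 9 → fail=10;  out ∅∪{1}={1}
  n11('bcacb'): parent n10 fail=1; on 'b' 1 → fail=2;  out {3}∪∅={3}
  n6('cbcacb'): parent n5 fail=10; on 'b' 10 → fail=11;  out {0}∪{3}={0,3}

Scan:
[0] read 'b'  n0⇒n7
[1] read 'c'  n7⇒n8  → match P1@[1:1],P2@[0:1]
[2] read 'b'  n8⇒n2 ·f
[3] read 'c'  n2⇒n3  → match P1@[3:3],P2@[2:3]
[4] read 'a'  n3⇒n4
[5] read 'c'  n4⇒n5  → match P1@[5:5]
[6] read 'b'  n5⇒n6  → match P0@[1:6],P3@[2:6]
[7] read 'a'  n6⇒n0 ·f
[8] read 'c'  n0⇒n1  → match P1@[8:8]
[9] read 'b'  n1⇒n2
[10] read 'c'  n2⇒n3  → match P1@[10:10],P2@[9:10]
[11] read 'a'  n3⇒n4
[12] read 'c'  n4⇒n5  → match P1@[12:12]
[13] read 'b'  n5⇒n6  → match P0@[8:13],P3@[9:13]
[14] read 'c'  n6⇒n3 ·f  → match P1@[14:14],P2@[13:14]
[15] read 'b'  n3⇒n2 ·f
[16] read 'c'  n2⇒n3  → match P1@[16:16],P2@[15:16]
[17] read 'a'  n3⇒n4
[18] read 'c'  n4⇒n5  → match P1@[18:18]
[19] read 'b'  n5⇒n6  → match P0@[14:19],P3@[15:19]
[20] read 'c'  n6⇒n3 ·f  → match P1@[20:20],P2@[19:20]
[21] read 'c'  n3⇒n1 ·f  → match P1@[21:21]
[22] read 'a'  n1⇒n0 ·f
[23] read 'c'  n0⇒n1  → match P1@[23:23]
[24] read 'c'  n1⇒n1 ·f  → match P1@[24:24]
[25] read 'b'  n1⇒n2
[26] read 'c'  n2⇒n3  → match P1@[26:26],P2@[25:26]
[27] read 'a'  n3⇒n4
[28] read 'c'  n4⇒n5  → match P1@[28:28]
[29] read 'b'  n5⇒n6  → match P0@[24:29],P3@[25:29]
[30] read 'c'  n6⇒n3 ·f  → match P1@[30:30],P2@[29:30]
[31] read 'b'  n3⇒n2 ·f
[32] read 'c'  n2⇒n3  → match P1@[32:32],P2@[31:32]
[33] read 'a'  n3⇒n4
[34] read 'c'  n4⇒n5  → match P1@[34:34]
[35] read 'b'  n5⇒n6  → match P0@[30:35],P3@[31:35]
[36] read 'c'  n6⇒n3 ·f  → match P1@[36:36],P2@[35:36]
[37] read 'b'  n3⇒n2 ·f
[38] read 'c'  n2⇒n3  → match P1@[38:38],P2@[37:38]
[39] read 'b'  n3⇒n2 ·f
[40] read 'c'  n2⇒n3  → match P1@[40:40],P2@[39:40]
[41] read 'a'  n3⇒n4
[42] read 'c'  n4⇒n5  → match P1@[42:42]
[43] read 'b'  n5⇒n6  → match P0@[38:43],P3@[39:43]
[44] read 'a'  n6⇒n0 ·f
[45] read 'b'  n0⇒n7
[46] read 'b'  n7⇒n7 ·f
[47] read 'c'  n7⇒n8  → match P1@[47:47],P2@[46:47]
[48] read 'a'  n8⇒n9
[49] read 'c'  n9⇒n10  → match P1@[49:49]
[50] read 'b'  n10⇒n11  → match P3@[46:50]
[51] read 'c'  n11⇒n3 ·f  → match P1@[51:51],P2@[50:51]
[52] read 'b'  n3⇒n2 ·f
[53] read 'c'  n2⇒n3  → match P1@[53:53],P2@[52:53]
[54] read 'c'  n3⇒n1 ·f  → match P1@[54:54]
[55] read 'a'  n1⇒n0 ·f
[56] read 'a'  n0⇒n0
[57] read 'b'  n0⇒n7
[58] read 'b'  n7⇒n7 ·f
[59] read 'c'  n7⇒n8  → match P1@[59:59],P2@[58:59]
[60] read 'b'  n8⇒n2 ·f
[61] read 'b'  n2⇒n7 ·f
[62] read 'c'  n7⇒n8  → match P1@[62:62],P2@[61:62]

All matches (sorted): [[1,1],[1,2],[3,1],[3,2],[5,1],[6,0],[6,3],[8,1],[10,1],[10,2],[12,1],[13,0],[13,3],[14,1],[14,2],[16,1],[16,2],[18,1],[19,0],[19,3],[20,1],[20,2],[21,1],[23,1],[24,1],[26,1],[26,2],[28,1],[29,0],[29,3],[30,1],[30,2],[32,1],[32,2],[34,1],[35,0],[35,3],[36,1],[36,2],[38,1],[38,2],[40,1],[40,2],[42,1],[43,0],[43,3],[47,1],[47,2],[49,1],[50,3],[51,1],[51,2],[53,1],[53,2],[54,1],[59,1],[59,2],[62,1],[62,2]]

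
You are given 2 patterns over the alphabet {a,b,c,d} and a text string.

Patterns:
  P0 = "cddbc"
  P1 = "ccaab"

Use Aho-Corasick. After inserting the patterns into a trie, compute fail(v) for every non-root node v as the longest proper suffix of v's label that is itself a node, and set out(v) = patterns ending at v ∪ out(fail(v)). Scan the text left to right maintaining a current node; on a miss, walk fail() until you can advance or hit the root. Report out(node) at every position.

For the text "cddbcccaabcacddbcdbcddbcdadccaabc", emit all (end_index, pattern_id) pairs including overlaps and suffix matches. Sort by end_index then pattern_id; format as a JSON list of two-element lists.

Build:
Trie (insert patterns):
  0='ε' goto c→1
  1='c' goto c→6 d→2
  2='cd' goto d→3
  3='cdd' goto b→4
  4='cddb' goto c→5
  5='cddbc' goto ·  [P0 ends]
  6='cc' goto a→7
  7='cca' goto a→8
  8='ccaa' goto b→9
  9='ccaab' goto ·  [P1 ends]

BFS fail/out derivation:
  fail(1) 'c': from fail(0)=0 chase 'c': 0 ⇒ 0;  out=∅∪out(0)=∅
  fail(2) 'cd': from fail(1)=0 chase 'd': 0 ⇒ 0;  out=∅∪out(0)=∅
  fail(6) 'cc': from fail(1)=0 chase 'c': 0 ⇒ 1;  out=∅∪out(1)=∅
  fail(3) 'cdd': from fail(2)=0 chase 'd': 0 ⇒ 0;  out=∅∪out(0)=∅
  fail(7) 'cca': from fail(6)=1 chase 'a': 1→0 ⇒ 0;  out=∅∪out(0)=∅
  fail(4) 'cddb': from fail(3)=0 chase 'b': 0 ⇒ 0;  out=∅∪out(0)=∅
  fail(8) 'ccaa': from fail(7)=0 chase 'a': 0 ⇒ 0;  out=∅∪out(0)=∅
  fail(5) 'cddbc': from fail(4)=0 chase 'c': 0 ⇒ 1;  out={0}∪out(1)={0}
  fail(9) 'ccaab': from fail(8)=0 chase 'b': 0 ⇒ 0;  out={1}∪out(0)={1}

Text stream:
[0] read 'c'  n0⇒n1
[1] read 'd'  n1⇒n2
[2] read 'd'  n2⇒n3
[3] read 'b'  n3⇒n4
[4] read 'c'  n4⇒n5  → match P0@[0:4]
[5] read 'c'  n5⇒n6 (fail-walked)
[6] read 'c'  n6⇒n6 (fail-walked)
[7] read 'a'  n6⇒n7
[8] read 'a'  n7⇒n8
[9] read 'b'  n8⇒n9  → match P1@[5:9]
[10] read 'c'  n9⇒n1 (fail-walked)
[11] read 'a'  n1⇒n0 (fail-walked)
[12] read 'c'  n0⇒n1
[13] read 'd'  n1⇒n2
[14] read 'd'  n2⇒n3
[15] read 'b'  n3⇒n4
[16] read 'c'  n4⇒n5  → match P0@[12:16]
[17] read 'd'  n5⇒n2 (fail-walked)
[18] read 'b'  n2⇒n0 (fail-walked)
[19] read 'c'  n0⇒n1
[20] read 'd'  n1⇒n2
[21] read 'd'  n2⇒n3
[22] read 'b'  n3⇒n4
[23] read 'c'  n4⇒n5  → match P0@[19:23]
[24] read 'd'  n5⇒n2 (fail-walked)
[25] read 'a'  n2⇒n0 (fail-walked)
[26] read 'd'  n0⇒n0
[27] read 'c'  n0⇒n1
[28] read 'c'  n1⇒n6
[29] read 'a'  n6⇒n7
[30] read 'a'  n7⇒n8
[31] read 'b'  n8⇒n9  → match P1@[27:31]
[32] read 'c'  n9⇒n1 (fail-walked)

All matches (sorted): [[4,0],[9,1],[16,0],[23,0],[31,1]]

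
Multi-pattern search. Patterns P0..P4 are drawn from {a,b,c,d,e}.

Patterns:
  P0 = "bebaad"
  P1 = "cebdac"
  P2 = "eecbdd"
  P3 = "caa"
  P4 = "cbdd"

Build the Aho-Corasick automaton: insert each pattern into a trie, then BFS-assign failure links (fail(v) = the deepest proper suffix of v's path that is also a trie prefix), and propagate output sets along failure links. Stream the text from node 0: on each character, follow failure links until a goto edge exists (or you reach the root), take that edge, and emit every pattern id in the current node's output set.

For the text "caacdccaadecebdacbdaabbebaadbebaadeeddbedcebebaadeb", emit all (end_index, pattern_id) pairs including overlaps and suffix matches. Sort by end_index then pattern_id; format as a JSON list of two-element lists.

Build automaton:
Trie nodes:
  n0 'ε': b→1 c→7 e→13
  n1 'b': e→2
  n2 'be': b→3
  n3 'beb': a→4
  n4 'beba': a→5
  n5 'bebaa': d→6
  n6 'bebaad': ·  [P0 ends]
  n7 'c': a→19 b→21 e→8
  n8 'ce': b→9
  n9 'ceb': d→10
  n10 'cebd': a→11
  n11 'cebda': c→12
  n12 'cebdac': ·  [P1 ends]
  n13 'e': e→14
  n14 'ee': c→15
  n15 'eec': b→16
  n16 'eecb': d→17
  n17 'eecbd': d→18
  n18 'eecbdd': ·  [P2 ends]
  n19 'ca': a→20
  n20 'caa': ·  [P3 ends]
  n21 'cb': d→22
  n22 'cbd': d→23
  n23 'cbdd': ·  [P4 ends]

BFS fail/out derivation:
  fail(1) 'b': from fail(0)=0 chase 'b': 0 ⇒ 0;  out=∅∪out(0)=∅
  fail(7) 'c': from fail(0)=0 chase 'c': 0 ⇒ 0;  out=∅∪out(0)=∅
  fail(13) 'e': from fail(0)=0 chase 'e': 0 ⇒ 0;  out=∅∪out(0)=∅
  fail(2) 'be': from fail(1)=0 chase 'e': 0 ⇒ 13;  out=∅∪out(13)=∅
  fail(8) 'ce': from fail(7)=0 chase 'e': 0 ⇒ 13;  out=∅∪out(13)=∅
  fail(14) 'ee': from fail(13)=0 chase 'e': 0 ⇒ 13;  out=∅∪out(13)=∅
  fail(19) 'ca': from fail(7)=0 chase 'a': 0 ⇒ 0;  out=∅∪out(0)=∅
  fail(21) 'cb': from fail(7)=0 chase 'b': 0 ⇒ 1;  out=∅∪out(1)=∅
  fail(3) 'beb': from fail(2)=13 chase 'b': 13→0 ⇒ 1;  out=∅∪out(1)=∅
  fail(9) 'ceb': from fail(8)=13 chase 'b': 13→0 ⇒ 1;  out=∅∪out(1)=∅
  fail(15) 'eec': from fail(14)=13 chase 'c': 13→0 ⇒ 7;  out=∅∪out(7)=∅
  fail(20) 'caa': from fail(19)=0 chase 'a': 0 ⇒ 0;  out={3}∪out(0)={3}
  fail(22) 'cbd': from fail(21)=1 chase 'd': 1→0 ⇒ 0;  out=∅∪out(0)=∅
  fail(4) 'beba': from fail(3)=1 chase 'a': 1→0 ⇒ 0;  out=∅∪out(0)=∅
  fail(10) 'cebd': from fail(9)=1 chase 'd': 1→0 ⇒ 0;  out=∅∪out(0)=∅
  fail(16) 'eecb': from fail(15)=7 chase 'b': 7 ⇒ 21;  out=∅∪out(21)=∅
  fail(23) 'cbdd': from fail(22)=0 chase 'd': 0 ⇒ 0;  out={4}∪out(0)={4}
  fail(5) 'bebaa': from fail(4)=0 chase 'a': 0 ⇒ 0;  out=∅∪out(0)=∅
  fail(11) 'cebda': from fail(10)=0 chase 'a': 0 ⇒ 0;  out=∅∪out(0)=∅
  fail(17) 'eecbd': from fail(16)=21 chase 'd': 21 ⇒ 22;  out=∅∪out(22)=∅
  fail(6) 'bebaad': from fail(5)=0 chase 'd': 0 ⇒ 0;  out={0}∪out(0)={0}
  fail(12) 'cebdac': from fail(11)=0 chase 'c': 0 ⇒ 7;  out={1}∪out(7)={1}
  fail(18) 'eecbdd': from fail(17)=22 chase 'd': 22 ⇒ 23;  out={2}∪out(23)={2,4}

Scan:
i=0 'c': node 0→7
i=1 'a': node 7→19
i=2 'a': node 19→20  ** P3@[0:2]
i=3 'c': node 20→7 ·f
i=4 'd': node 7→0 ·f
i=5 'c': node 0→7
i=6 'c': node 7→7 ·f
i=7 'a': node 7→19
i=8 'a': node 19→20  ** P3@[6:8]
i=9 'd': node 20→0 ·f
i=10 'e': node 0→13
i=11 'c': node 13→7 ·f
i=12 'e': node 7→8
i=13 'b': node 8→9
i=14 'd': node 9→10
i=15 'a': node 10→11
i=16 'c': node 11→12  ** P1@[11:16]
i=17 'b': node 12→21 ·f
i=18 'd': node 21→22
i=19 'a': node 22→0 ·f
i=20 'a': node 0→0
i=21 'b': node 0→1
i=22 'b': node 1→1 ·f
i=23 'e': node 1→2
i=24 'b': node 2→3
i=25 'a': node 3→4
i=26 'a': node 4→5
i=27 'd': node 5→6  ** P0@[22:27]
i=28 'b': node 6→1 ·f
i=29 'e': node 1→2
i=30 'b': node 2→3
i=31 'a': node 3→4
i=32 'a': node 4→5
i=33 'd': node 5→6  ** P0@[28:33]
i=34 'e': node 6→13 ·f
i=35 'e': node 13→14
i=36 'd': node 14→0 ·f
i=37 'd': node 0→0
i=38 'b': node 0→1
i=39 'e': node 1→2
i=40 'd': node 2→0 ·f
i=41 'c': node 0→7
i=42 'e': node 7→8
i=43 'b': node 8→9
i=44 'e': node 9→2 ·f
i=45 'b': node 2→3
i=46 'a': node 3→4
i=47 'a': node 4→5
i=48 'd': node 5→6  ** P0@[43:48]
i=49 'e': node 6→13 ·f
i=50 'b': node 13→1 ·f

Result: [[2,3],[8,3],[16,1],[27,0],[33,0],[48,0]]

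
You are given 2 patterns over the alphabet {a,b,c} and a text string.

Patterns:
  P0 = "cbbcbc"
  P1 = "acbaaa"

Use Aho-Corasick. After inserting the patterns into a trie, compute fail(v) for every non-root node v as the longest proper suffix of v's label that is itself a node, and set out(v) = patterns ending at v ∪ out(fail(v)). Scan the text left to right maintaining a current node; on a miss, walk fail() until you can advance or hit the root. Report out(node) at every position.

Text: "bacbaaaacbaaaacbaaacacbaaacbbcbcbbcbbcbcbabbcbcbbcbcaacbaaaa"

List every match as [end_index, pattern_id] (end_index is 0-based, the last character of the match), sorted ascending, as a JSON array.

Build:
Trie nodes:
  n0 'ε': a→7 c→1
  n1 'c': b→2
  n2 'cb': b→3
  n3 'cbb': c→4
  n4 'cbbc': b→5
  n5 'cbbcb': c→6
  n6 'cbbcbc': ·  ←P0
  n7 'a': c→8
  n8 'ac': b→9
  n9 'acb': a→10
  n10 'acba': a→11
  n11 'acbaa': a→12
  n12 'acbaaa': ·  ←P1

BFS fail/out derivation:
  fail(1) 'c': from fail(0)=0 chase 'c': 0 ⇒ 0;  out=∅∪out(0)=∅
  fail(7) 'a': from fail(0)=0 chase 'a': 0 ⇒ 0;  out=∅∪out(0)=∅
  fail(2) 'cb': from fail(1)=0 chase 'b': 0 ⇒ 0;  out=∅∪out(0)=∅
  fail(8) 'ac': from fail(7)=0 chase 'c': 0 ⇒ 1;  out=∅∪out(1)=∅
  fail(3) 'cbb': from fail(2)=0 chase 'b': 0 ⇒ 0;  out=∅∪out(0)=∅
  fail(9) 'acb': from fail(8)=1 chase 'b': 1 ⇒ 2;  out=∅∪out(2)=∅
  fail(4) 'cbbc': from fail(3)=0 chase 'c': 0 ⇒ 1;  out=∅∪out(1)=∅
  fail(10) 'acba': from fail(9)=2 chase 'a': 2→0 ⇒ 7;  out=∅∪out(7)=∅
  fail(5) 'cbbcb': from fail(4)=1 chase 'b': 1 ⇒ 2;  out=∅∪out(2)=∅
  fail(11) 'acbaa': from fail(10)=7 chase 'a': 7→0 ⇒ 7;  out=∅∪out(7)=∅
  fail(6) 'cbbcbc': from fail(5)=2 chase 'c': 2→0 ⇒ 1;  out={0}∪out(1)={0}
  fail(12) 'acbaaa': from fail(11)=7 chase 'a': 7→0 ⇒ 7;  out={1}∪out(7)={1}

Text stream:
i=0 'b': node 0→0
i=1 'a': node 0→7
i=2 'c': node 7→8
i=3 'b': node 8→9
i=4 'a': node 9→10
i=5 'a': node 10→11
i=6 'a': node 11→12  ** P1@[1:6]
i=7 'a': node 12→7 ·f
i=8 'c': node 7→8
i=9 'b': node 8→9
i=10 'a': node 9→10
i=11 'a': node 10→11
i=12 'a': node 11→12  ** P1@[7:12]
i=13 'a': node 12→7 ·f
i=14 'c': node 7→8
i=15 'b': node 8→9
i=16 'a': node 9→10
i=17 'a': node 10→11
i=18 'a': node 11→12  ** P1@[13:18]
i=19 'c': node 12→8 ·f
i=20 'a': node 8→7 ·f
i=21 'c': node 7→8
i=22 'b': node 8→9
i=23 'a': node 9→10
i=24 'a': node 10→11
i=25 'a': node 11→12  ** P1@[20:25]
i=26 'c': node 12→8 ·f
i=27 'b': node 8→9
i=28 'b': node 9→3 ·f
i=29 'c': node 3→4
i=30 'b': node 4→5
i=31 'c': node 5→6  ** P0@[26:31]
i=32 'b': node 6→2 ·f
i=33 'b': node 2→3
i=34 'c': node 3→4
i=35 'b': node 4→5
i=36 'b': node 5→3 ·f
i=37 'c': node 3→4
i=38 'b': node 4→5
i=39 'c': node 5→6  ** P0@[34:39]
i=40 'b': node 6→2 ·f
i=41 'a': node 2→7 ·f
i=42 'b': node 7→0 ·f
i=43 'b': node 0→0
i=44 'c': node 0→1
i=45 'b': node 1→2
i=46 'c': node 2→1 ·f
i=47 'b': node 1→2
i=48 'b': node 2→3
i=49 'c': node 3→4
i=50 'b': node 4→5
i=51 'c': node 5→6  ** P0@[46:51]
i=52 'a': node 6→7 ·f
i=53 'a': node 7→7 ·f
i=54 'c': node 7→8
i=55 'b': node 8→9
i=56 'a': node 9→10
i=57 'a': node 10→11
i=58 'a': node 11→12  ** P1@[53:58]
i=59 'a': node 12→7 ·f

All matches (sorted): [[6,1],[12,1],[18,1],[25,1],[31,0],[39,0],[51,0],[58,1]]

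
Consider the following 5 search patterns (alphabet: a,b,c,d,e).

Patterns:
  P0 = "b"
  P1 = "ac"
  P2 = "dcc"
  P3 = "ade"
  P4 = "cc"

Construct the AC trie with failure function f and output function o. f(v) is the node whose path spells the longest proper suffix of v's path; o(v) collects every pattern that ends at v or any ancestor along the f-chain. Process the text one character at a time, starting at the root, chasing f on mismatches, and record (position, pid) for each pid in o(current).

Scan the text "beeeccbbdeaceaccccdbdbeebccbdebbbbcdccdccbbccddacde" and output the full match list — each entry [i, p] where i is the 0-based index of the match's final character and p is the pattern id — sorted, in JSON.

Build:
Trie nodes:
  0='ε' goto a→2 b→1 c→9 d→4
  1='b' goto ·  ←P0
  2='a' goto c→3 d→7
  3='ac' goto ·  ←P1
  4='d' goto c→5
  5='dc' goto c→6
  6='dcc' goto ·  ←P2
  7='ad' goto e→8
  8='ade' goto ·  ←P3
  9='c' goto c→10
  10='cc' goto ·  ←P4

Failure links (BFS by depth):
  n1('b'): parent n0 fail=0; on 'b' 0 → fail=0;  out {0}∪∅={0}
  n2('a'): parent n0 fail=0; on 'a' 0 → fail=0;  out ∅∪∅=∅
  n4('d'): parent n0 fail=0; on 'd' 0 → fail=0;  out ∅∪∅=∅
  n9('c'): parent n0 fail=0; on 'c' 0 → fail=0;  out ∅∪∅=∅
  n3('ac'): parent n2 fail=0; on 'c' 0 → fail=9;  out {1}∪∅={1}
  n5('dc'): parent n4 fail=0; on 'c' 0 → fail=9;  out ∅∪∅=∅
  n7('ad'): parent n2 fail=0; on 'd' 0 → fail=4;  out ∅∪∅=∅
  n10('cc'): parent n9 fail=0; on 'c' 0 → fail=9;  out {4}∪∅={4}
  n6('dcc'): parent n5 fail=9; on 'c' 9 → fail=10;  out {2}∪{4}={2,4}
  n8('ade'): parent n7 fail=4; on 'e' 4→0 → fail=0;  out {3}∪∅={3}

Scan:
i=0 'b': node 0→1  emit P0@[0:0]
i=1 'e': node 1→0 (via fail)
i=2 'e': node 0→0
i=3 'e': node 0→0
i=4 'c': node 0→9
i=5 'c': node 9→10  emit P4@[4:5]
i=6 'b': node 10→1 (via fail)  emit P0@[6:6]
i=7 'b': node 1→1 (via fail)  emit P0@[7:7]
i=8 'd': node 1→4 (via fail)
i=9 'e': node 4→0 (via fail)
i=10 'a': node 0→2
i=11 'c': node 2→3  emit P1@[10:11]
i=12 'e': node 3→0 (via fail)
i=13 'a': node 0→2
i=14 'c': node 2→3  emit P1@[13:14]
i=15 'c': node 3→10 (via fail)  emit P4@[14:15]
i=16 'c': node 10→10 (via fail)  emit P4@[15:16]
i=17 'c': node 10→10 (via fail)  emit P4@[16:17]
i=18 'd': node 10→4 (via fail)
i=19 'b': node 4→1 (via fail)  emit P0@[19:19]
i=20 'd': node 1→4 (via fail)
i=21 'b': node 4→1 (via fail)  emit P0@[21:21]
i=22 'e': node 1→0 (via fail)
i=23 'e': node 0→0
i=24 'b': node 0→1  emit P0@[24:24]
i=25 'c': node 1→9 (via fail)
i=26 'c': node 9→10  emit P4@[25:26]
i=27 'b': node 10→1 (via fail)  emit P0@[27:27]
i=28 'd': node 1→4 (via fail)
i=29 'e': node 4→0 (via fail)
i=30 'b': node 0→1  emit P0@[30:30]
i=31 'b': node 1→1 (via fail)  emit P0@[31:31]
i=32 'b': node 1→1 (via fail)  emit P0@[32:32]
i=33 'b': node 1→1 (via fail)  emit P0@[33:33]
i=34 'c': node 1→9 (via fail)
i=35 'd': node 9→4 (via fail)
i=36 'c': node 4→5
i=37 'c': node 5→6  emit P2@[35:37],P4@[36:37]
i=38 'd': node 6→4 (via fail)
i=39 'c': node 4→5
i=40 'c': node 5→6  emit P2@[38:40],P4@[39:40]
i=41 'b': node 6→1 (via fail)  emit P0@[41:41]
i=42 'b': node 1→1 (via fail)  emit P0@[42:42]
i=43 'c': node 1→9 (via fail)
i=44 'c': node 9→10  emit P4@[43:44]
i=45 'd': node 10→4 (via fail)
i=46 'd': node 4→4 (via fail)
i=47 'a': node 4→2 (via fail)
i=48 'c': node 2→3  emit P1@[47:48]
i=49 'd': node 3→4 (via fail)
i=50 'e': node 4→0 (via fail)

Result: [[0,0],[5,4],[6,0],[7,0],[11,1],[14,1],[15,4],[16,4],[17,4],[19,0],[21,0],[24,0],[26,4],[27,0],[30,0],[31,0],[32,0],[33,0],[37,2],[37,4],[40,2],[40,4],[41,0],[42,0],[44,4],[48,1]]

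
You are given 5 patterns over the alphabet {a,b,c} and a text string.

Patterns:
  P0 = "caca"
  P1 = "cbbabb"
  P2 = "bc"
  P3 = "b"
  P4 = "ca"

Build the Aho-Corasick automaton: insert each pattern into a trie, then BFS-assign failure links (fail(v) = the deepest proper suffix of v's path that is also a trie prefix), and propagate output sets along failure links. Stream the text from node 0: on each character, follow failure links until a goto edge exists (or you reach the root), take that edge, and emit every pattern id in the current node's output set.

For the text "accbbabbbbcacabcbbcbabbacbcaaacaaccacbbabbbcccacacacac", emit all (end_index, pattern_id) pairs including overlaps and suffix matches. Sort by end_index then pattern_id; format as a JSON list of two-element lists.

Construct AC machine:
Trie nodes:
  0='ε' goto b→10 c→1
  1='c' goto a→2 b→5
  2='ca' goto c→3  [P4 ends]
  3='cac' goto a→4
  4='caca' goto ·  [P0 ends]
  5='cb' goto b→6
  6='cbb' goto a→7
  7='cbba' goto b→8
  8='cbbab' goto b→9
  9='cbbabb' goto ·  [P1 ends]
  10='b' goto c→11  [P3 ends]
  11='bc' goto ·  [P2 ends]

Failure links (BFS by depth):
  fail(1) 'c': from fail(0)=0 chase 'c': 0 ⇒ 0;  out=∅∪out(0)=∅
  fail(10) 'b': from fail(0)=0 chase 'b': 0 ⇒ 0;  out={3}∪out(0)={3}
  fail(2) 'ca': from fail(1)=0 chase 'a': 0 ⇒ 0;  out={4}∪out(0)={4}
  fail(5) 'cb': from fail(1)=0 chase 'b': 0 ⇒ 10;  out=∅∪out(10)={3}
  fail(11) 'bc': from fail(10)=0 chase 'c': 0 ⇒ 1;  out={2}∪out(1)={2}
  fail(3) 'cac': from fail(2)=0 chase 'c': 0 ⇒ 1;  out=∅∪out(1)=∅
  fail(6) 'cbb': from fail(5)=10 chase 'b': 10→0 ⇒ 10;  out=∅∪out(10)={3}
  fail(4) 'caca': from fail(3)=1 chase 'a': 1 ⇒ 2;  out={0}∪out(2)={0,4}
  fail(7) 'cbba': from fail(6)=10 chase 'a': 10→0 ⇒ 0;  out=∅∪out(0)=∅
  fail(8) 'cbbab': from fail(7)=0 chase 'b': 0 ⇒ 10;  out=∅∪out(10)={3}
  fail(9) 'cbbabb': from fail(8)=10 chase 'b': 10→0 ⇒ 10;  out={1}∪out(10)={1,3}

Run:
pos 0 'a': at 0
pos 1 'c': at 1
pos 2 'c': at 1 ·f
pos 3 'b': at 5  emit P3@[3:3]
pos 4 'b': at 6  emit P3@[4:4]
pos 5 'a': at 7
pos 6 'b': at 8  emit P3@[6:6]
pos 7 'b': at 9  emit P1@[2:7],P3@[7:7]
pos 8 'b': at 10 ·f  emit P3@[8:8]
pos 9 'b': at 10 ·f  emit P3@[9:9]
pos 10 'c': at 11  emit P2@[9:10]
pos 11 'a': at 2 ·f  emit P4@[10:11]
pos 12 'c': at 3
pos 13 'a': at 4  emit P0@[10:13],P4@[12:13]
pos 14 'b': at 10 ·f  emit P3@[14:14]
pos 15 'c': at 11  emit P2@[14:15]
pos 16 'b': at 5 ·f  emit P3@[16:16]
pos 17 'b': at 6  emit P3@[17:17]
pos 18 'c': at 11 ·f  emit P2@[17:18]
pos 19 'b': at 5 ·f  emit P3@[19:19]
pos 20 'a': at 0 ·f
pos 21 'b': at 10  emit P3@[21:21]
pos 22 'b': at 10 ·f  emit P3@[22:22]
pos 23 'a': at 0 ·f
pos 24 'c': at 1
pos 25 'b': at 5  emit P3@[25:25]
pos 26 'c': at 11 ·f  emit P2@[25:26]
pos 27 'a': at 2 ·f  emit P4@[26:27]
pos 28 'a': at 0 ·f
pos 29 'a': at 0
pos 30 'c': at 1
pos 31 'a': at 2  emit P4@[30:31]
pos 32 'a': at 0 ·f
pos 33 'c': at 1
pos 34 'c': at 1 ·f
pos 35 'a': at 2  emit P4@[34:35]
pos 36 'c': at 3
pos 37 'b': at 5 ·f  emit P3@[37:37]
pos 38 'b': at 6  emit P3@[38:38]
pos 39 'a': at 7
pos 40 'b': at 8  emit P3@[40:40]
pos 41 'b': at 9  emit P1@[36:41],P3@[41:41]
pos 42 'b': at 10 ·f  emit P3@[42:42]
pos 43 'c': at 11  emit P2@[42:43]
pos 44 'c': at 1 ·f
pos 45 'c': at 1 ·f
pos 46 'a': at 2  emit P4@[45:46]
pos 47 'c': at 3
pos 48 'a': at 4  emit P0@[45:48],P4@[47:48]
pos 49 'c': at 3 ·f
pos 50 'a': at 4  emit P0@[47:50],P4@[49:50]
pos 51 'c': at 3 ·f
pos 52 'a': at 4  emit P0@[49:52],P4@[51:52]
pos 53 'c': at 3 ·f

All matches (sorted): [[3,3],[4,3],[6,3],[7,1],[7,3],[8,3],[9,3],[10,2],[11,4],[13,0],[13,4],[14,3],[15,2],[16,3],[17,3],[18,2],[19,3],[21,3],[22,3],[25,3],[26,2],[27,4],[31,4],[35,4],[37,3],[38,3],[40,3],[41,1],[41,3],[42,3],[43,2],[46,4],[48,0],[48,4],[50,0],[50,4],[52,0],[52,4]]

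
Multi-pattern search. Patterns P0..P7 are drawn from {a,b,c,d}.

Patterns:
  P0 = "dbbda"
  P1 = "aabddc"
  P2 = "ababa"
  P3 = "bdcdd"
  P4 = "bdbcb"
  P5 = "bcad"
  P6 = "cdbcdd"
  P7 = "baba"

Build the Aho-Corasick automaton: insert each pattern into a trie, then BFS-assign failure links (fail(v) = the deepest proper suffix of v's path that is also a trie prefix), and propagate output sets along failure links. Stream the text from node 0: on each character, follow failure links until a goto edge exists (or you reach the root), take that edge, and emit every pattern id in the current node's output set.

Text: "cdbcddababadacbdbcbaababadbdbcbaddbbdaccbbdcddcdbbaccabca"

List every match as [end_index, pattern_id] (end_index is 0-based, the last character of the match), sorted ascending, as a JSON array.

Build automaton:
Trie nodes:
  n0 'ε': a→6 b→16 c→27 d→1
  n1 'd': b→2
  n2 'db': b→3
  n3 'dbb': d→4
  n4 'dbbd': a→5
  n5 'dbbda': ·  ←P0
  n6 'a': a→7 b→12
  n7 'aa': b→8
  n8 'aab': d→9
  n9 'aabd': d→10
  n10 'aabdd': c→11
  n11 'aabddc': ·  ←P1
  n12 'ab': a→13
  n13 'aba': b→14
  n14 'abab': a→15
  n15 'ababa': ·  ←P2
  n16 'b': a→33 c→24 d→17
  n17 'bd': b→21 c→18
  n18 'bdc': d→19
  n19 'bdcd': d→20
  n20 'bdcdd': ·  ←P3
  n21 'bdb': c→22
  n22 'bdbc': b→23
  n23 'bdbcb': ·  ←P4
  n24 'bc': a→25
  n25 'bca': d→26
  n26 'bcad': ·  ←P5
  n27 'c': d→28
  n28 'cd': b→29
  n29 'cdb': c→30
  n30 'cdbc': d→31
  n31 'cdbcd': d→32
  n32 'cdbcdd': ·  ←P6
  n33 'ba': b→34
  n34 'bab': a→35
  n35 'baba': ·  ←P7

Failure links (BFS by depth):
  fail(1) 'd': from fail(0)=0 chase 'd': 0 ⇒ 0;  out=∅∪out(0)=∅
  fail(6) 'a': from fail(0)=0 chase 'a': 0 ⇒ 0;  out=∅∪out(0)=∅
  fail(16) 'b': from fail(0)=0 chase 'b': 0 ⇒ 0;  out=∅∪out(0)=∅
  fail(27) 'c': from fail(0)=0 chase 'c': 0 ⇒ 0;  out=∅∪out(0)=∅
  fail(2) 'db': from fail(1)=0 chase 'b': 0 ⇒ 16;  out=∅∪out(16)=∅
  fail(7) 'aa': from fail(6)=0 chase 'a': 0 ⇒ 6;  out=∅∪out(6)=∅
  fail(12) 'ab': from fail(6)=0 chase 'b': 0 ⇒ 16;  out=∅∪out(16)=∅
  fail(17) 'bd': from fail(16)=0 chase 'd': 0 ⇒ 1;  out=∅∪out(1)=∅
  fail(24) 'bc': from fail(16)=0 chase 'c': 0 ⇒ 27;  out=∅∪out(27)=∅
  fail(28) 'cd': from fail(27)=0 chase 'd': 0 ⇒ 1;  out=∅∪out(1)=∅
  fail(33) 'ba': from fail(16)=0 chase 'a': 0 ⇒ 6;  out=∅∪out(6)=∅
  fail(3) 'dbb': from fail(2)=16 chase 'b': 16→0 ⇒ 16;  out=∅∪out(16)=∅
  fail(8) 'aab': from fail(7)=6 chase 'b': 6 ⇒ 12;  out=∅∪out(12)=∅
  fail(13) 'aba': from fail(12)=16 chase 'a': 16 ⇒ 33;  out=∅∪out(33)=∅
  fail(18) 'bdc': from fail(17)=1 chase 'c': 1→0 ⇒ 27;  out=∅∪out(27)=∅
  fail(21) 'bdb': from fail(17)=1 chase 'b': 1 ⇒ 2;  out=∅∪out(2)=∅
  fail(25) 'bca': from fail(24)=27 chase 'a': 27→0 ⇒ 6;  out=∅∪out(6)=∅
  fail(29) 'cdb': from fail(28)=1 chase 'b': 1 ⇒ 2;  out=∅∪out(2)=∅
  fail(34) 'bab': from fail(33)=6 chase 'b': 6 ⇒ 12;  out=∅∪out(12)=∅
  fail(4) 'dbbd': from fail(3)=16 chase 'd': 16 ⇒ 17;  out=∅∪out(17)=∅
  fail(9) 'aabd': from fail(8)=12 chase 'd': 12→16 ⇒ 17;  out=∅∪out(17)=∅
  fail(14) 'abab': from fail(13)=33 chase 'b': 33 ⇒ 34;  out=∅∪out(34)=∅
  fail(19) 'bdcd': from fail(18)=27 chase 'd': 27 ⇒ 28;  out=∅∪out(28)=∅
  fail(22) 'bdbc': from fail(21)=2 chase 'c': 2→16 ⇒ 24;  out=∅∪out(24)=∅
  fail(26) 'bcad': from fail(25)=6 chase 'd': 6→0 ⇒ 1;  out={5}∪out(1)={5}
  fail(30) 'cdbc': from fail(29)=2 chase 'c': 2→16 ⇒ 24;  out=∅∪out(24)=∅
  fail(35) 'baba': from fail(34)=12 chase 'a': 12 ⇒ 13;  out={7}∪out(13)={7}
  fail(5) 'dbbda': from fail(4)=17 chase 'a': 17→1→0 ⇒ 6;  out={0}∪out(6)={0}
  fail(10) 'aabdd': from fail(9)=17 chase 'd': 17→1→0 ⇒ 1;  out=∅∪out(1)=∅
  fail(15) 'ababa': from fail(14)=34 chase 'a': 34 ⇒ 35;  out={2}∪out(35)={2,7}
  fail(20) 'bdcdd': from fail(19)=28 chase 'd': 28→1→0 ⇒ 1;  out={3}∪out(1)={3}
  fail(23) 'bdbcb': from fail(22)=24 chase 'b': 24→27→0 ⇒ 16;  out={4}∪out(16)={4}
  fail(31) 'cdbcd': from fail(30)=24 chase 'd': 24→27 ⇒ 28;  out=∅∪out(28)=∅
  fail(11) 'aabddc': from fail(10)=1 chase 'c': 1→0 ⇒ 27;  out={1}∪out(27)={1}
  fail(32) 'cdbcdd': from fail(31)=28 chase 'd': 28→1→0 ⇒ 1;  out={6}∪out(1)={6}

Run:
pos 0 'c': at 27
pos 1 'd': at 28
pos 2 'b': at 29
pos 3 'c': at 30
pos 4 'd': at 31
pos 5 'd': at 32  emit P6@[0:5]
pos 6 'a': at 6 (fail-walked)
pos 7 'b': at 12
pos 8 'a': at 13
pos 9 'b': at 14
pos 10 'a': at 15  emit P2@[6:10],P7@[7:10]
pos 11 'd': at 1 (fail-walked)
pos 12 'a': at 6 (fail-walked)
pos 13 'c': at 27 (fail-walked)
pos 14 'b': at 16 (fail-walked)
pos 15 'd': at 17
pos 16 'b': at 21
pos 17 'c': at 22
pos 18 'b': at 23  emit P4@[14:18]
pos 19 'a': at 33 (fail-walked)
pos 20 'a': at 7 (fail-walked)
pos 21 'b': at 8
pos 22 'a': at 13 (fail-walked)
pos 23 'b': at 14
pos 24 'a': at 15  emit P2@[20:24],P7@[21:24]
pos 25 'd': at 1 (fail-walked)
pos 26 'b': at 2
pos 27 'd': at 17 (fail-walked)
pos 28 'b': at 21
pos 29 'c': at 22
pos 30 'b': at 23  emit P4@[26:30]
pos 31 'a': at 33 (fail-walked)
pos 32 'd': at 1 (fail-walked)
pos 33 'd': at 1 (fail-walked)
pos 34 'b': at 2
pos 35 'b': at 3
pos 36 'd': at 4
pos 37 'a': at 5  emit P0@[33:37]
pos 38 'c': at 27 (fail-walked)
pos 39 'c': at 27 (fail-walked)
pos 40 'b': at 16 (fail-walked)
pos 41 'b': at 16 (fail-walked)
pos 42 'd': at 17
pos 43 'c': at 18
pos 44 'd': at 19
pos 45 'd': at 20  emit P3@[41:45]
pos 46 'c': at 27 (fail-walked)
pos 47 'd': at 28
pos 48 'b': at 29
pos 49 'b': at 3 (fail-walked)
pos 50 'a': at 33 (fail-walked)
pos 51 'c': at 27 (fail-walked)
pos 52 'c': at 27 (fail-walked)
pos 53 'a': at 6 (fail-walked)
pos 54 'b': at 12
pos 55 'c': at 24 (fail-walked)
pos 56 'a': at 25

Matches: [[5,6],[10,2],[10,7],[18,4],[24,2],[24,7],[30,4],[37,0],[45,3]]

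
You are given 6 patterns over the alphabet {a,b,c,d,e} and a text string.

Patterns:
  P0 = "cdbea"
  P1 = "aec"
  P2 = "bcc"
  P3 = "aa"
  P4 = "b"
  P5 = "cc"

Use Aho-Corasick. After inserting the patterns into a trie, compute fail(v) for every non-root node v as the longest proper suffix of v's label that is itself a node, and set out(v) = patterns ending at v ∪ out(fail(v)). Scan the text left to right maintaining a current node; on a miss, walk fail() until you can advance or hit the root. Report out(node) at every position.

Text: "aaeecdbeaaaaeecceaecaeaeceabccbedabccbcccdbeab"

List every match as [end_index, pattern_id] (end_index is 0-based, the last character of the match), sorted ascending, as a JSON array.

Build automaton:
Trie (insert patterns):
  0='ε' goto a→6 b→9 c→1
  1='c' goto c→13 d→2
  2='cd' goto b→3
  3='cdb' goto e→4
  4='cdbe' goto a→5
  5='cdbea' goto ·  [P0 ends]
  6='a' goto a→12 e→7
  7='ae' goto c→8
  8='aec' goto ·  [P1 ends]
  9='b' goto c→10  [P4 ends]
  10='bc' goto c→11
  11='bcc' goto ·  [P2 ends]
  12='aa' goto ·  [P3 ends]
  13='cc' goto ·  [P5 ends]

Failure links (BFS by depth):
  n1('c'): parent n0 fail=0; on 'c' 0 → fail=0;  out ∅∪∅=∅
  n6('a'): parent n0 fail=0; on 'a' 0 → fail=0;  out ∅∪∅=∅
  n9('b'): parent n0 fail=0; on 'b' 0 → fail=0;  out {4}∪∅={4}
  n2('cd'): parent n1 fail=0; on 'd' 0 → fail=0;  out ∅∪∅=∅
  n7('ae'): parent n6 fail=0; on 'e' 0 → fail=0;  out ∅∪∅=∅
  n10('bc'): parent n9 fail=0; on 'c' 0 → fail=1;  out ∅∪∅=∅
  n12('aa'): parent n6 fail=0; on 'a' 0 → fail=6;  out {3}∪∅={3}
  n13('cc'): parent n1 fail=0; on 'c' 0 → fail=1;  out {5}∪∅={5}
  n3('cdb'): parent n2 fail=0; on 'b' 0 → fail=9;  out ∅∪{4}={4}
  n8('aec'): parent n7 fail=0; on 'c' 0 → fail=1;  out {1}∪∅={1}
  n11('bcc'): parent n10 fail=1; on 'c' 1 → fail=13;  out {2}∪{5}={2,5}
  n4('cdbe'): parent n3 fail=9; on 'e' 9→0 → fail=0;  out ∅∪∅=∅
  n5('cdbea'): parent n4 fail=0; on 'a' 0 → fail=6;  out {0}∪∅={0}

Text stream:
pos 0 'a': at 6
pos 1 'a': at 12  → match P3@[0:1]
pos 2 'e': at 7 (fail-walked)
pos 3 'e': at 0 (fail-walked)
pos 4 'c': at 1
pos 5 'd': at 2
pos 6 'b': at 3  → match P4@[6:6]
pos 7 'e': at 4
pos 8 'a': at 5  → match P0@[4:8]
pos 9 'a': at 12 (fail-walked)  → match P3@[8:9]
pos 10 'a': at 12 (fail-walked)  → match P3@[9:10]
pos 11 'a': at 12 (fail-walked)  → match P3@[10:11]
pos 12 'e': at 7 (fail-walked)
pos 13 'e': at 0 (fail-walked)
pos 14 'c': at 1
pos 15 'c': at 13  → match P5@[14:15]
pos 16 'e': at 0 (fail-walked)
pos 17 'a': at 6
pos 18 'e': at 7
pos 19 'c': at 8  → match P1@[17:19]
pos 20 'a': at 6 (fail-walked)
pos 21 'e': at 7
pos 22 'a': at 6 (fail-walked)
pos 23 'e': at 7
pos 24 'c': at 8  → match P1@[22:24]
pos 25 'e': at 0 (fail-walked)
pos 26 'a': at 6
pos 27 'b': at 9 (fail-walked)  → match P4@[27:27]
pos 28 'c': at 10
pos 29 'c': at 11  → match P2@[27:29],P5@[28:29]
pos 30 'b': at 9 (fail-walked)  → match P4@[30:30]
pos 31 'e': at 0 (fail-walked)
pos 32 'd': at 0
pos 33 'a': at 6
pos 34 'b': at 9 (fail-walked)  → match P4@[34:34]
pos 35 'c': at 10
pos 36 'c': at 11  → match P2@[34:36],P5@[35:36]
pos 37 'b': at 9 (fail-walked)  → match P4@[37:37]
pos 38 'c': at 10
pos 39 'c': at 11  → match P2@[37:39],P5@[38:39]
pos 40 'c': at 13 (fail-walked)  → match P5@[39:40]
pos 41 'd': at 2 (fail-walked)
pos 42 'b': at 3  → match P4@[42:42]
pos 43 'e': at 4
pos 44 'a': at 5  → match P0@[40:44]
pos 45 'b': at 9 (fail-walked)  → match P4@[45:45]

All matches (sorted): [[1,3],[6,4],[8,0],[9,3],[10,3],[11,3],[15,5],[19,1],[24,1],[27,4],[29,2],[29,5],[30,4],[34,4],[36,2],[36,5],[37,4],[39,2],[39,5],[40,5],[42,4],[44,0],[45,4]]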